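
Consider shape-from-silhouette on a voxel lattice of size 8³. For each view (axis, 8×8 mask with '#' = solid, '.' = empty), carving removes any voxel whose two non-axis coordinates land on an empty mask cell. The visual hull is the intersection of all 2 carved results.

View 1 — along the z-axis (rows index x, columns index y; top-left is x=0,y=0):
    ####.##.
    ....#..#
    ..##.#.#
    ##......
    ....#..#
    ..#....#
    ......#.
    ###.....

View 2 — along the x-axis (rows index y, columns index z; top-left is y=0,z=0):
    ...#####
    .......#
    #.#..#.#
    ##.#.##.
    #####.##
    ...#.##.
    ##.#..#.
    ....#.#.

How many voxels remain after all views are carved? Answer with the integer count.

|visual hull| = 80

start: 8×8×8 = 512 voxels
carve view 1 (along z, XY-mask fill 22/64): 176 voxels remain
carve view 2 (along x, YZ-mask fill 31/64): 80 voxels remain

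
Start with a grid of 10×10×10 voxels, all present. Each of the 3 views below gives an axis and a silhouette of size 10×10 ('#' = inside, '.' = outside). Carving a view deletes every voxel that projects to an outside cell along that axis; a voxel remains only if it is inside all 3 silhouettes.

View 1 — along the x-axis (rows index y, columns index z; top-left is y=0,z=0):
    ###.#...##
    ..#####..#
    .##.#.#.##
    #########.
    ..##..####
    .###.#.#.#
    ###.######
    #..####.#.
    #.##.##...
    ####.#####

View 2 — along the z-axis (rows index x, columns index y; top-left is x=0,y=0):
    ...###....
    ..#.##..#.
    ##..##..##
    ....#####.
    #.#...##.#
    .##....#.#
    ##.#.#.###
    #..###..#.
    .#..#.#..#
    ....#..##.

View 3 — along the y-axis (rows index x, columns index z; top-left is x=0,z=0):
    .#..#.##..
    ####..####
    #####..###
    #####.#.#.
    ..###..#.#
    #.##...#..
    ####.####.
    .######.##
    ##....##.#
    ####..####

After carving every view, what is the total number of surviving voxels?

voxel count = 199

full grid |V| = 1000
V1 x: intersect with YZ mask (68 set) -- 680 left
V2 z: intersect with XY mask (46 set) -- 303 left
V3 y: intersect with XZ mask (65 set) -- 199 left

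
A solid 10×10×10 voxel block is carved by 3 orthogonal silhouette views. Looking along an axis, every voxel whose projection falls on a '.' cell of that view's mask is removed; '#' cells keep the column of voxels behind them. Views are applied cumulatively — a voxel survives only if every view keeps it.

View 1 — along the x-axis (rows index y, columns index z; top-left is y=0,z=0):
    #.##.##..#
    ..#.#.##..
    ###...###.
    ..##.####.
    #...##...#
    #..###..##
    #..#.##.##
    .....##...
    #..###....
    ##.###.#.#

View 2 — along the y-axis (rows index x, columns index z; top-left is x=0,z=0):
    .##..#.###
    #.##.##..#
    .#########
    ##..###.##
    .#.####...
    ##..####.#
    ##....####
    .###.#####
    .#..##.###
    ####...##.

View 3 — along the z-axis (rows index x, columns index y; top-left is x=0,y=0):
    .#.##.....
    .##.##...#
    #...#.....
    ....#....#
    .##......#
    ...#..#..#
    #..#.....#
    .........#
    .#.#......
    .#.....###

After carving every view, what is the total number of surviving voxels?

remaining voxels: 90

start: 10×10×10 = 1000 voxels
carve view 1 (along x, YZ-mask fill 51/100): 510 voxels remain
carve view 2 (along y, XZ-mask fill 66/100): 330 voxels remain
carve view 3 (along z, XY-mask fill 28/100): 90 voxels remain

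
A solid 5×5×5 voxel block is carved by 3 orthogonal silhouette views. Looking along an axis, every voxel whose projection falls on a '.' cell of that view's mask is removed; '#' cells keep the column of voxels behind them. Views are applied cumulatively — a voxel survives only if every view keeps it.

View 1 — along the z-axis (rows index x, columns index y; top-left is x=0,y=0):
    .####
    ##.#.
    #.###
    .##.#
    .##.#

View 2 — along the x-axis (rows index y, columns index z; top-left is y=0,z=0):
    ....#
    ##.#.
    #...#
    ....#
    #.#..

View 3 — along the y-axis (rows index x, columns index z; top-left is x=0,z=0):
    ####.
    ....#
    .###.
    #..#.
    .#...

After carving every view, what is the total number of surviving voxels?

voxel count = 14

full grid |V| = 125
after view 1 [z-axis, 17 of 25 cells solid] → remaining = 85
after view 2 [x-axis, 9 of 25 cells solid] → remaining = 33
after view 3 [y-axis, 11 of 25 cells solid] → remaining = 14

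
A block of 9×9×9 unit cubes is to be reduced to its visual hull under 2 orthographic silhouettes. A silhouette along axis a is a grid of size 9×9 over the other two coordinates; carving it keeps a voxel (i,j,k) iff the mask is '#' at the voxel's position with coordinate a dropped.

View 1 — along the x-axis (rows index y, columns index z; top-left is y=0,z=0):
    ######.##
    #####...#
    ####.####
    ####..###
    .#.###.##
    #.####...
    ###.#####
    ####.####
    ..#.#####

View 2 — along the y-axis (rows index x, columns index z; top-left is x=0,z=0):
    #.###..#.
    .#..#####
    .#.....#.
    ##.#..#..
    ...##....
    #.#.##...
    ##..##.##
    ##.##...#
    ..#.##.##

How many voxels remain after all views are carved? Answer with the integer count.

start: 9×9×9 = 729 voxels
after view 1 [x-axis, 62 of 81 cells solid] → remaining = 558
after view 2 [y-axis, 39 of 81 cells solid] → remaining = 269

|visual hull| = 269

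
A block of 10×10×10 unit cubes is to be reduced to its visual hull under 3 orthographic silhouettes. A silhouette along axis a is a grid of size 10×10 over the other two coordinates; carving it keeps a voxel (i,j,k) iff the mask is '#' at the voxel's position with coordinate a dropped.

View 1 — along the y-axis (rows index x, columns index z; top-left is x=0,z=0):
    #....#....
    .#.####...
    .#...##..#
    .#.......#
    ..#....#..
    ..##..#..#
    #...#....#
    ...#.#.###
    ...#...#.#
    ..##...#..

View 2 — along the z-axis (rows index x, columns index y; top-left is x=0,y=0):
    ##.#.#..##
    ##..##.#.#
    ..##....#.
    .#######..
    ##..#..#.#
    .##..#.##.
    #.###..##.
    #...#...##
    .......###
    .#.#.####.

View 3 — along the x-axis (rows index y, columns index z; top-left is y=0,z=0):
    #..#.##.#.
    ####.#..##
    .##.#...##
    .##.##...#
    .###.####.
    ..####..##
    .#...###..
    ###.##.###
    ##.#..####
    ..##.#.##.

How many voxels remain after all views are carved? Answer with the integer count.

start: 10×10×10 = 1000 voxels
after view 1 [y-axis, 33 of 100 cells solid] → remaining = 330
after view 2 [z-axis, 51 of 100 cells solid] → remaining = 163
after view 3 [x-axis, 59 of 100 cells solid] → remaining = 107

voxel count = 107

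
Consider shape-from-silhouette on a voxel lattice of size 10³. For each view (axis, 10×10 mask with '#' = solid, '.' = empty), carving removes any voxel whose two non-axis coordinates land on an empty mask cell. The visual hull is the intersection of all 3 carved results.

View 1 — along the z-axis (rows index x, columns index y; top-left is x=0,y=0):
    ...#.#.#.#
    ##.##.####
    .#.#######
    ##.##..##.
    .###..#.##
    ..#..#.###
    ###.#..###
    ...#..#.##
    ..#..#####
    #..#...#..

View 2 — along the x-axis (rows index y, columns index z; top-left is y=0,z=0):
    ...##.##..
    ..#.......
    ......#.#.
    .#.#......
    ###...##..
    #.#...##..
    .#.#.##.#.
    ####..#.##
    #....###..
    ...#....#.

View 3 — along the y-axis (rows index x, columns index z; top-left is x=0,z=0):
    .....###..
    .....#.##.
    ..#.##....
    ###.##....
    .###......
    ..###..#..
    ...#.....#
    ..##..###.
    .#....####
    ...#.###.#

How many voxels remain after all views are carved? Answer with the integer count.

start: 10×10×10 = 1000 voxels
step 1: project along z, AND mask (57/100) → |grid| = 570
step 2: project along x, AND mask (36/100) → |grid| = 208
step 3: project along y, AND mask (38/100) → |grid| = 73

|visual hull| = 73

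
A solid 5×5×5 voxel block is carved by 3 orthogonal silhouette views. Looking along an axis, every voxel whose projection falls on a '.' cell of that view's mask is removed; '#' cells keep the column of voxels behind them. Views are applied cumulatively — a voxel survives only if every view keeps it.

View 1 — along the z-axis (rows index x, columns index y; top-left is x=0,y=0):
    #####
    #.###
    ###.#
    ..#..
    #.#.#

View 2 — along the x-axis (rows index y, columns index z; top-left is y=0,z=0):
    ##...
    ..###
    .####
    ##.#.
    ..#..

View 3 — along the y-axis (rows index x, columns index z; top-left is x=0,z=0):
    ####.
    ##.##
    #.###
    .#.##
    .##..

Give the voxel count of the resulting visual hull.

start: 5×5×5 = 125 voxels
carve view 1 (along z, XY-mask fill 17/25): 85 voxels remain
carve view 2 (along x, YZ-mask fill 13/25): 44 voxels remain
carve view 3 (along y, XZ-mask fill 17/25): 34 voxels remain

voxel count = 34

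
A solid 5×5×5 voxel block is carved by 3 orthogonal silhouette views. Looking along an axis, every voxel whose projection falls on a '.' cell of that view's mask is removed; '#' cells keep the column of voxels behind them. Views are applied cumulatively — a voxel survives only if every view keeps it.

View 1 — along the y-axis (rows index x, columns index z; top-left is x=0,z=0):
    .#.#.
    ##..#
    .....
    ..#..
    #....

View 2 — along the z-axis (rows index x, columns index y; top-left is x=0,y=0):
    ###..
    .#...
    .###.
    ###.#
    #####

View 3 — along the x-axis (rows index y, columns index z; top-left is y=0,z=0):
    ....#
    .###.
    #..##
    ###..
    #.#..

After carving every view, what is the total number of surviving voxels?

start: 5×5×5 = 125 voxels
after view 1 [y-axis, 7 of 25 cells solid] → remaining = 35
after view 2 [z-axis, 16 of 25 cells solid] → remaining = 18
after view 3 [x-axis, 12 of 25 cells solid] → remaining = 9

remaining voxels: 9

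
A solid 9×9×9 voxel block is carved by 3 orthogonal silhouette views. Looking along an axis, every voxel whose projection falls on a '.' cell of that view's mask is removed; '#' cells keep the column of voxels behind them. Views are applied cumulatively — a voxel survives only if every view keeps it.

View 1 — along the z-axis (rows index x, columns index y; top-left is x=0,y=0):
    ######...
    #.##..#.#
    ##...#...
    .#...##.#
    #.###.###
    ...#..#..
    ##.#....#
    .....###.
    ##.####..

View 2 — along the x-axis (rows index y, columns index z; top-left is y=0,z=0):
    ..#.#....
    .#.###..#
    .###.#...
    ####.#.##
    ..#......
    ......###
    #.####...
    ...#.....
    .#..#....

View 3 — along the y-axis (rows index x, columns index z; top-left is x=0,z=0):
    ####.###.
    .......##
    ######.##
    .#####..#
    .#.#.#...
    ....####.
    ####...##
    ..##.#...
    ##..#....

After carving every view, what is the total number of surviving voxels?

full grid |V| = 729
[1] z-view keeps 40 columns → grid now 360
[2] x-view keeps 30 columns → grid now 149
[3] y-view keeps 42 columns → grid now 76

voxel count = 76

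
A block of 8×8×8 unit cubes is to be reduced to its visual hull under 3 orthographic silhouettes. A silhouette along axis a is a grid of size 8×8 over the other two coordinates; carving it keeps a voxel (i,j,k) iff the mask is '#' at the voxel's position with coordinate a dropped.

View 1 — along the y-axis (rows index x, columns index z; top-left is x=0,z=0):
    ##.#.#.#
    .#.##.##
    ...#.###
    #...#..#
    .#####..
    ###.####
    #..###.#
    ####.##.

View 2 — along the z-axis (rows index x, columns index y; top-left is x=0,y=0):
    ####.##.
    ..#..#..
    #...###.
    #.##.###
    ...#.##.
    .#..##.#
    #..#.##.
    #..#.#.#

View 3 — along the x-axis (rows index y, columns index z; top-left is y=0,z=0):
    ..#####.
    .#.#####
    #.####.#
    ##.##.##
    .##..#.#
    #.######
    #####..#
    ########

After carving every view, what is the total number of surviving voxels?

start: 8×8×8 = 512 voxels
step 1: project along y, AND mask (40/64) → |grid| = 320
step 2: project along z, AND mask (33/64) → |grid| = 161
step 3: project along x, AND mask (48/64) → |grid| = 124

remaining voxels: 124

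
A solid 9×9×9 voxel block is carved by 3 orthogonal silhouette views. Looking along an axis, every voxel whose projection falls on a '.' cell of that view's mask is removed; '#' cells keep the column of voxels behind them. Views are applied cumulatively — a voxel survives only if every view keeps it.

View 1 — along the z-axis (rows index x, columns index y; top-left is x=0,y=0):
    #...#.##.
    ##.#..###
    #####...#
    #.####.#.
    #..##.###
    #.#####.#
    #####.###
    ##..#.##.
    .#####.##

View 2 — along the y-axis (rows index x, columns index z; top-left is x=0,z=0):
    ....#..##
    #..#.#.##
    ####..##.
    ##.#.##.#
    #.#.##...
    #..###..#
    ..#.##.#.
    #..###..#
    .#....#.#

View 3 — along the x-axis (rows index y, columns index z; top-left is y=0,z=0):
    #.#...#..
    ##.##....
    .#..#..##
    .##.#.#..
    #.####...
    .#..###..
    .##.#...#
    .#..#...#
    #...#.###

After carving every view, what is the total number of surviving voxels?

start: 9×9×9 = 729 voxels
  1. axis=2 (XY plane), |mask|=55  ⇒  voxels=495
  2. axis=1 (XZ plane), |mask|=41  ⇒  voxels=251
  3. axis=0 (YZ plane), |mask|=36  ⇒  voxels=109

|visual hull| = 109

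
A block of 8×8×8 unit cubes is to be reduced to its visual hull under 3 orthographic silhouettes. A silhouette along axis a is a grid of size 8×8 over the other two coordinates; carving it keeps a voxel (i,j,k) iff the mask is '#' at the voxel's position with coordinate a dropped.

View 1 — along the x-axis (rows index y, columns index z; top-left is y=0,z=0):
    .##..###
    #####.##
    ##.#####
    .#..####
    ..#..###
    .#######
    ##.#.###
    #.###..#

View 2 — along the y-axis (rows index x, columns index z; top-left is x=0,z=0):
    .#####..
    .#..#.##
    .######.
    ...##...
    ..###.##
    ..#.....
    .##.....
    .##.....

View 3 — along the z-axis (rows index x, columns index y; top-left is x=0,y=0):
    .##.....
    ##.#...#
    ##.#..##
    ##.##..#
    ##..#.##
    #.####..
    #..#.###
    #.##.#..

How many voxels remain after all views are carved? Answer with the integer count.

remaining voxels: 80

full grid |V| = 512
after view 1 [x-axis, 46 of 64 cells solid] → remaining = 368
after view 2 [y-axis, 27 of 64 cells solid] → remaining = 154
after view 3 [z-axis, 35 of 64 cells solid] → remaining = 80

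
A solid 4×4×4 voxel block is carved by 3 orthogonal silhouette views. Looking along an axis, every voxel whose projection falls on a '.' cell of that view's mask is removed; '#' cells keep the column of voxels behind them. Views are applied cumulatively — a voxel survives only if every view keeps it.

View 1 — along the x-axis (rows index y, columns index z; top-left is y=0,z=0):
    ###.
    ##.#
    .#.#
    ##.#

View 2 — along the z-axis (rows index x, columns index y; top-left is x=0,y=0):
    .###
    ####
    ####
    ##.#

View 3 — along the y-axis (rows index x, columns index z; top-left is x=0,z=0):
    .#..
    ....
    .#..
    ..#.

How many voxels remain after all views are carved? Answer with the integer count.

before carving: 64 voxels (4×4×4)
  1. axis=0 (YZ plane), |mask|=11  ⇒  voxels=44
  2. axis=2 (XY plane), |mask|=14  ⇒  voxels=39
  3. axis=1 (XZ plane), |mask|=3  ⇒  voxels=8

voxel count = 8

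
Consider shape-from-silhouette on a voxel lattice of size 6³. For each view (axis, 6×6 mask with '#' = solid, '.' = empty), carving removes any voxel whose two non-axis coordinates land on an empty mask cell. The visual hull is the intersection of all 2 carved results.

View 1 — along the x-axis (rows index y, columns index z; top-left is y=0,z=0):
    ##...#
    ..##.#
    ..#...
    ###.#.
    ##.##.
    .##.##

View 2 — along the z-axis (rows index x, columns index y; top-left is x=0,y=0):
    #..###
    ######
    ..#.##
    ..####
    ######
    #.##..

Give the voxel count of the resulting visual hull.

|visual hull| = 83

initial block: 6^3 = 216
carve view 1 (along x, YZ-mask fill 19/36): 114 voxels remain
carve view 2 (along z, XY-mask fill 26/36): 83 voxels remain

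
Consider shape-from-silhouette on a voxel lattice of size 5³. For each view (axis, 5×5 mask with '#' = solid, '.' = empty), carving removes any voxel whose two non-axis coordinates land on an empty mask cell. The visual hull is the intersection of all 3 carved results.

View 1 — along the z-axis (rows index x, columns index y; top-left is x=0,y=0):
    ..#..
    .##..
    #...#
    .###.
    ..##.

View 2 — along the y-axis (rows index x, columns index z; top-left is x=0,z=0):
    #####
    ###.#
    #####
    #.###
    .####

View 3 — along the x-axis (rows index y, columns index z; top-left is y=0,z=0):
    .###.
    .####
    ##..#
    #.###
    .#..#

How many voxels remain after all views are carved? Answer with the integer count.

full grid |V| = 125
[1] z-view keeps 10 columns → grid now 50
[2] y-view keeps 22 columns → grid now 43
[3] x-view keeps 16 columns → grid now 28

|visual hull| = 28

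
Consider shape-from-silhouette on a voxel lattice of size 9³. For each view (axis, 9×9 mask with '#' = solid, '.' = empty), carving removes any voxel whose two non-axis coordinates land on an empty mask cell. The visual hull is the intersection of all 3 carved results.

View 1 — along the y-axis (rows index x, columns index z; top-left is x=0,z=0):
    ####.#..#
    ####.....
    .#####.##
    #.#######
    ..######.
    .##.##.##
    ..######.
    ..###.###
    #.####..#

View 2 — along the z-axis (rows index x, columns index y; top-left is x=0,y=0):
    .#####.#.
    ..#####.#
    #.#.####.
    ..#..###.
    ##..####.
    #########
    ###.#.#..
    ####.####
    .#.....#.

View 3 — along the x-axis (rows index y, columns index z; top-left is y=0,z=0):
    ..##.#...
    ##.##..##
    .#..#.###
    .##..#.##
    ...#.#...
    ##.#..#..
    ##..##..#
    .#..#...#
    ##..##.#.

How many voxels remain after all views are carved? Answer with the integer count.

voxel count = 140

before carving: 729 voxels (9×9×9)
  1. axis=1 (XZ plane), |mask|=55  ⇒  voxels=495
  2. axis=2 (XY plane), |mask|=52  ⇒  voxels=314
  3. axis=0 (YZ plane), |mask|=38  ⇒  voxels=140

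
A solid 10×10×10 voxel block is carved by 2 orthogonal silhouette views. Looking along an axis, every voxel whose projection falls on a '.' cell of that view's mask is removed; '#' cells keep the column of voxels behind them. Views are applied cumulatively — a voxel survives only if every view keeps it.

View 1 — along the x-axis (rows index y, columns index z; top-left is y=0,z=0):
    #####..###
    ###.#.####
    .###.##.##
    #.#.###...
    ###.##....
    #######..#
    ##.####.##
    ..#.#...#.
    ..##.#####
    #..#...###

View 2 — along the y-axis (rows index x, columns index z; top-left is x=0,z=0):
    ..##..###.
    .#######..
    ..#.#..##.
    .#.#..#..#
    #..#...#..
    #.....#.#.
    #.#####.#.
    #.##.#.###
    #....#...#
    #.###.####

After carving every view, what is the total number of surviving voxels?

before carving: 1000 voxels (10×10×10)
after view 1 [x-axis, 64 of 100 cells solid] → remaining = 640
after view 2 [y-axis, 51 of 100 cells solid] → remaining = 326

|visual hull| = 326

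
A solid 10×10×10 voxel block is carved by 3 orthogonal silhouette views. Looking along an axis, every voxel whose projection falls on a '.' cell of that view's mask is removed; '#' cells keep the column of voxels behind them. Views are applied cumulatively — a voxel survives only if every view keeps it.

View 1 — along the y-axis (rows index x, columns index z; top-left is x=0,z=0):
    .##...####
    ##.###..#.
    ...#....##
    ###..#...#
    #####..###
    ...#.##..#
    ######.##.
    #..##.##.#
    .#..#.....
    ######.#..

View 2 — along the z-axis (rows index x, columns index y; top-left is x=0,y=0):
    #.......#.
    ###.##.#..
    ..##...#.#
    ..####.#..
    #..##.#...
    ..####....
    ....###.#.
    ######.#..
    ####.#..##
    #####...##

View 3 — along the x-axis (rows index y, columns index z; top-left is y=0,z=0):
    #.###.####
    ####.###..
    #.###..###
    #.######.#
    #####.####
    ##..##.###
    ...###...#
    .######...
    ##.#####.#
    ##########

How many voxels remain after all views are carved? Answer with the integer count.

full grid |V| = 1000
V1 y: intersect with XZ mask (55 set) -- 550 left
V2 z: intersect with XY mask (50 set) -- 270 left
V3 x: intersect with YZ mask (74 set) -- 204 left

|visual hull| = 204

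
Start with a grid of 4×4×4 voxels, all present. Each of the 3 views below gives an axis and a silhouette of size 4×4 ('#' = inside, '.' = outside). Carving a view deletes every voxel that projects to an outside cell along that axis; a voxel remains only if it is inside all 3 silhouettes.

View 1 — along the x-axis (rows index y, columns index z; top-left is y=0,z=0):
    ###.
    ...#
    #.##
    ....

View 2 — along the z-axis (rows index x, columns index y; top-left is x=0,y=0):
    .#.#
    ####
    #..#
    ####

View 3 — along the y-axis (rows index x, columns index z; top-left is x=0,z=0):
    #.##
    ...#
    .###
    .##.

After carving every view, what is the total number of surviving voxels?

remaining voxels: 8

full grid |V| = 64
  1. axis=0 (YZ plane), |mask|=7  ⇒  voxels=28
  2. axis=2 (XY plane), |mask|=12  ⇒  voxels=18
  3. axis=1 (XZ plane), |mask|=9  ⇒  voxels=8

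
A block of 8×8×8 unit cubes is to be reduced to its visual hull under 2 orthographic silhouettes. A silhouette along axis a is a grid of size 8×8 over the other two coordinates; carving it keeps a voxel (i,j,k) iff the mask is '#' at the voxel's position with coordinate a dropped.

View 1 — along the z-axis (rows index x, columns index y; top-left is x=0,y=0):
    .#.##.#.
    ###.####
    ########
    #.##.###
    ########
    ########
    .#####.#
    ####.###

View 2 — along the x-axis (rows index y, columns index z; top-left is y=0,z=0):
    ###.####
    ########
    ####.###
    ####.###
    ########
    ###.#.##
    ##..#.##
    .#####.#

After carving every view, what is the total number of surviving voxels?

full grid |V| = 512
carve view 1 (along z, XY-mask fill 54/64): 432 voxels remain
carve view 2 (along x, YZ-mask fill 54/64): 363 voxels remain

voxel count = 363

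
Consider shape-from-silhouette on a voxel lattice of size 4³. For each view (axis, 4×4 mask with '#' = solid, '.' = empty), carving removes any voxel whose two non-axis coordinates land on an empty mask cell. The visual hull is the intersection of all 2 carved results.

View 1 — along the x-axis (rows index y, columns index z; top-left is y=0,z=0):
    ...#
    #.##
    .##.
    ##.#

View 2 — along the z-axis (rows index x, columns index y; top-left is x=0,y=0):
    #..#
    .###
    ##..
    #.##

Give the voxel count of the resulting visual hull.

|visual hull| = 22

full grid |V| = 64
step 1: project along x, AND mask (9/16) → |grid| = 36
step 2: project along z, AND mask (10/16) → |grid| = 22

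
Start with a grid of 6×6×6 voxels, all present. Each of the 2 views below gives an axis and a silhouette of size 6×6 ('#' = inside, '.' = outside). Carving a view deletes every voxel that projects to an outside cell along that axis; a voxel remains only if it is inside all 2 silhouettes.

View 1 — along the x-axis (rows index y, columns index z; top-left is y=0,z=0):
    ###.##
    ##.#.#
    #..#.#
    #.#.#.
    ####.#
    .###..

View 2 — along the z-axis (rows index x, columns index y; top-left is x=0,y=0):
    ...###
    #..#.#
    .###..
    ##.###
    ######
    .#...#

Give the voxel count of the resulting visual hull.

|visual hull| = 82

full grid |V| = 216
step 1: project along x, AND mask (23/36) → |grid| = 138
step 2: project along z, AND mask (22/36) → |grid| = 82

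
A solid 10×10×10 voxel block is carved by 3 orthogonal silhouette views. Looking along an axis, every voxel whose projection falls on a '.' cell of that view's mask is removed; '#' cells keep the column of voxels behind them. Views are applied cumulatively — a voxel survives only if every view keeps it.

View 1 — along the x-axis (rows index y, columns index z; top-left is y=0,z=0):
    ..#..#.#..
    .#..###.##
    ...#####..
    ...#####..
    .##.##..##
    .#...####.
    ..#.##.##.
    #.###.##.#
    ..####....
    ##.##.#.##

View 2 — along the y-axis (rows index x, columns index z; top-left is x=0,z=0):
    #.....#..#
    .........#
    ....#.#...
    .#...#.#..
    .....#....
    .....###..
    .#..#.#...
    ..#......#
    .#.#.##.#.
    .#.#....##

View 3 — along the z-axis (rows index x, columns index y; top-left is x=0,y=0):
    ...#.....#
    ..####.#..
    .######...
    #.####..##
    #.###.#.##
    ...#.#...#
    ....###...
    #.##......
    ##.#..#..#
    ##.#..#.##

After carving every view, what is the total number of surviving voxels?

before carving: 1000 voxels (10×10×10)
after view 1 [x-axis, 53 of 100 cells solid] → remaining = 530
after view 2 [y-axis, 27 of 100 cells solid] → remaining = 149
after view 3 [z-axis, 47 of 100 cells solid] → remaining = 71

71 voxels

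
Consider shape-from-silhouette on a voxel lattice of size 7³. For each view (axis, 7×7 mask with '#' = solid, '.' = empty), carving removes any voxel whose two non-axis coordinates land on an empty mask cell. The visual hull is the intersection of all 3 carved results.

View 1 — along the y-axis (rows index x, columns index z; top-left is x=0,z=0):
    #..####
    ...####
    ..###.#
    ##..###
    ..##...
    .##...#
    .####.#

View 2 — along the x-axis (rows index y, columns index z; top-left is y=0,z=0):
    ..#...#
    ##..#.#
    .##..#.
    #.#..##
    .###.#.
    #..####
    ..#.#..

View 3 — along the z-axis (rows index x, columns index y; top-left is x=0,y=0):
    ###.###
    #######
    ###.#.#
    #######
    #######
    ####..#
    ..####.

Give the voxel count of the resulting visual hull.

78 voxels

start: 7×7×7 = 343 voxels
V1 y: intersect with XZ mask (28 set) -- 196 left
V2 x: intersect with YZ mask (24 set) -- 96 left
V3 z: intersect with XY mask (41 set) -- 78 left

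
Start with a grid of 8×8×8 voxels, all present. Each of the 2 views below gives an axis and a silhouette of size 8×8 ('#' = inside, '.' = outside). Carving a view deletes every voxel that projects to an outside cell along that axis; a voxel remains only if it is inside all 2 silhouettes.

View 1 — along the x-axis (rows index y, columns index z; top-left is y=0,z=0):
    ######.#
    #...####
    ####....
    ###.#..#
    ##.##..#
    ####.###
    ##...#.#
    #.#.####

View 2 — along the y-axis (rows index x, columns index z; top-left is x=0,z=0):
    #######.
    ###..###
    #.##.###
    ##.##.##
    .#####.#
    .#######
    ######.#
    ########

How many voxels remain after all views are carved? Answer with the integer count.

before carving: 512 voxels (8×8×8)
step 1: project along x, AND mask (43/64) → |grid| = 344
step 2: project along y, AND mask (53/64) → |grid| = 285

voxel count = 285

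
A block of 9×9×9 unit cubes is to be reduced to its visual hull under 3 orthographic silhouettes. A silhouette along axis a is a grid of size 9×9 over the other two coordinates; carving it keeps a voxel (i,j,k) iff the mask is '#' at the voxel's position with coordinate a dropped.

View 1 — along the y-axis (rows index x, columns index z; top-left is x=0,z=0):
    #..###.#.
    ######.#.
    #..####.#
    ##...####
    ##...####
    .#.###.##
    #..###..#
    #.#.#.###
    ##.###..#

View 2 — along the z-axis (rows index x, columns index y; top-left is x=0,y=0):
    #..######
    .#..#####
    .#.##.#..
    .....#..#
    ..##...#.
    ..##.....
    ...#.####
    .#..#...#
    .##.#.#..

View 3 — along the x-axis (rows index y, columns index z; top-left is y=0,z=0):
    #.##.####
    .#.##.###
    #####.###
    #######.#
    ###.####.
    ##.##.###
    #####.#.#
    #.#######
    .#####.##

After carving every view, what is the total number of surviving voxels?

initial block: 9^3 = 729
  1. axis=1 (XZ plane), |mask|=53  ⇒  voxels=477
  2. axis=2 (XY plane), |mask|=36  ⇒  voxels=210
  3. axis=0 (YZ plane), |mask|=65  ⇒  voxels=166

voxel count = 166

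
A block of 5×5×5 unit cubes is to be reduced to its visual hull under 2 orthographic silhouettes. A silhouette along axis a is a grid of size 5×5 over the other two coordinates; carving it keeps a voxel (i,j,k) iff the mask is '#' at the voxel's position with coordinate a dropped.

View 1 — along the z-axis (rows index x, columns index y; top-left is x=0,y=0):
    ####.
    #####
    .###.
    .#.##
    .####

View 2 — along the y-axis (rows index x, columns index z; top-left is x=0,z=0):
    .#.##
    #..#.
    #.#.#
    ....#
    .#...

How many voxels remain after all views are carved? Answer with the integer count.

38 voxels

full grid |V| = 125
[1] z-view keeps 19 columns → grid now 95
[2] y-view keeps 10 columns → grid now 38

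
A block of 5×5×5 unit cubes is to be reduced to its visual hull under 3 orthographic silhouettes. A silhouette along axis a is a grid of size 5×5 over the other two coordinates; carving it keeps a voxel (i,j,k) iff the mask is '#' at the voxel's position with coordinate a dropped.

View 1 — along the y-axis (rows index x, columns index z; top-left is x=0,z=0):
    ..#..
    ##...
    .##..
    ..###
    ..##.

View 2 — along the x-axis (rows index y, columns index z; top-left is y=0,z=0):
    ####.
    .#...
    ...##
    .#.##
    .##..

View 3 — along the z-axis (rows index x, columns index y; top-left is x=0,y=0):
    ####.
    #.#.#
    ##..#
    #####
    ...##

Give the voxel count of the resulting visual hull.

initial block: 5^3 = 125
[1] y-view keeps 10 columns → grid now 50
[2] x-view keeps 12 columns → grid now 25
[3] z-view keeps 17 columns → grid now 18

voxel count = 18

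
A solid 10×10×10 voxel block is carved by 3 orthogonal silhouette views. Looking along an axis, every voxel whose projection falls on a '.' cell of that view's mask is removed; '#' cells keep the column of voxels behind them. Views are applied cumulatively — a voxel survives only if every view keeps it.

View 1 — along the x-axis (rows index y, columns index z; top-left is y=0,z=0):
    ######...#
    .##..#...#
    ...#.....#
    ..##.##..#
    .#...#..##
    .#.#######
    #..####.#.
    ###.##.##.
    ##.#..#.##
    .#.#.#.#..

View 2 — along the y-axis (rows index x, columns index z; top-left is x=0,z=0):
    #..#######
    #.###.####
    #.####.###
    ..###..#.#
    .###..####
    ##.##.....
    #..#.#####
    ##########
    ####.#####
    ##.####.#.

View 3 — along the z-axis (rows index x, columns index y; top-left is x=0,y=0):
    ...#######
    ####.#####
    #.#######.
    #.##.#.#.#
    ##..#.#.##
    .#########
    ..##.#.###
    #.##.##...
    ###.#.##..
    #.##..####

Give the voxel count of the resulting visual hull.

269 voxels

before carving: 1000 voxels (10×10×10)
carve view 1 (along x, YZ-mask fill 53/100): 530 voxels remain
carve view 2 (along y, XZ-mask fill 73/100): 385 voxels remain
carve view 3 (along z, XY-mask fill 69/100): 269 voxels remain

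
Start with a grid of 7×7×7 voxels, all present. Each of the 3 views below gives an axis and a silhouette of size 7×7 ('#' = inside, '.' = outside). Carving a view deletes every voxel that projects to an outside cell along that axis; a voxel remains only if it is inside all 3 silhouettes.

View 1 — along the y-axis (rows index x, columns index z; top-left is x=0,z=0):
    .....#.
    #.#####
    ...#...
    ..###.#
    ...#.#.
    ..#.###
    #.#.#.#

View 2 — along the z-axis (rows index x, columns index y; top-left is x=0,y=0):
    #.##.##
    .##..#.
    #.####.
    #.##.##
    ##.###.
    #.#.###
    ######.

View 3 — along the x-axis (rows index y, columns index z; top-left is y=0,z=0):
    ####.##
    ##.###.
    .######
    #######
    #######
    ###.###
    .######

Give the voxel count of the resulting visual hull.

start: 7×7×7 = 343 voxels
V1 y: intersect with XZ mask (22 set) -- 154 left
V2 z: intersect with XY mask (34 set) -- 102 left
V3 x: intersect with YZ mask (43 set) -- 89 left

89 voxels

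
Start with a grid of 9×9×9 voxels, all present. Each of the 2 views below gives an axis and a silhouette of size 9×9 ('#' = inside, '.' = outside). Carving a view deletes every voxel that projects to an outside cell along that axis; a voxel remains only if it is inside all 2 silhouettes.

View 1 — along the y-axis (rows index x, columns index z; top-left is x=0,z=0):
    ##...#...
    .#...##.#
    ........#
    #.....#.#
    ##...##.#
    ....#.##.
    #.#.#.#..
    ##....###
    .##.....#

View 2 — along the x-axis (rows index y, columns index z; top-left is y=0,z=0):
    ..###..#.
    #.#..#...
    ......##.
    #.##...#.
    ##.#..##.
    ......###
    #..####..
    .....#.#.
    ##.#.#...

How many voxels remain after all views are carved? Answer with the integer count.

before carving: 729 voxels (9×9×9)
[1] y-view keeps 31 columns → grid now 279
[2] x-view keeps 32 columns → grid now 99

remaining voxels: 99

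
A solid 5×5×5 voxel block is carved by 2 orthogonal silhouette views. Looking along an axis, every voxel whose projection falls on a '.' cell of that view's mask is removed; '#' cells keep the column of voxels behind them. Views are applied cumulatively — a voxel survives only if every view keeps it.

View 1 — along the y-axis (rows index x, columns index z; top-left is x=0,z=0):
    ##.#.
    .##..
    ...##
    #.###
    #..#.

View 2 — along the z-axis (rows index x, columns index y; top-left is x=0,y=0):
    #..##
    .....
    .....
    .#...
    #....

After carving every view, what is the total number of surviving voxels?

start: 5×5×5 = 125 voxels
V1 y: intersect with XZ mask (13 set) -- 65 left
V2 z: intersect with XY mask (5 set) -- 15 left

15 voxels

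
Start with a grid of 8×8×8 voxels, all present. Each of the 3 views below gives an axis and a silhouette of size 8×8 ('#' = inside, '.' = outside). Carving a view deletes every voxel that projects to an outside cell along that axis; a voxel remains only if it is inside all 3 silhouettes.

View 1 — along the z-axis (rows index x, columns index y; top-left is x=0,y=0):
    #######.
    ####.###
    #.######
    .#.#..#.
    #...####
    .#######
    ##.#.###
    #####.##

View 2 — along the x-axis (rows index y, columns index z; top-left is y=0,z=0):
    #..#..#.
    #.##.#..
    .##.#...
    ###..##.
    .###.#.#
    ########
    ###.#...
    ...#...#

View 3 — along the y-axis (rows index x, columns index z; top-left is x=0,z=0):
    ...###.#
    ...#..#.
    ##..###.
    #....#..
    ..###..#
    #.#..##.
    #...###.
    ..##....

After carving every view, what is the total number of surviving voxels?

93 voxels

full grid |V| = 512
V1 z: intersect with XY mask (49 set) -- 392 left
V2 x: intersect with YZ mask (34 set) -- 209 left
V3 y: intersect with XZ mask (27 set) -- 93 left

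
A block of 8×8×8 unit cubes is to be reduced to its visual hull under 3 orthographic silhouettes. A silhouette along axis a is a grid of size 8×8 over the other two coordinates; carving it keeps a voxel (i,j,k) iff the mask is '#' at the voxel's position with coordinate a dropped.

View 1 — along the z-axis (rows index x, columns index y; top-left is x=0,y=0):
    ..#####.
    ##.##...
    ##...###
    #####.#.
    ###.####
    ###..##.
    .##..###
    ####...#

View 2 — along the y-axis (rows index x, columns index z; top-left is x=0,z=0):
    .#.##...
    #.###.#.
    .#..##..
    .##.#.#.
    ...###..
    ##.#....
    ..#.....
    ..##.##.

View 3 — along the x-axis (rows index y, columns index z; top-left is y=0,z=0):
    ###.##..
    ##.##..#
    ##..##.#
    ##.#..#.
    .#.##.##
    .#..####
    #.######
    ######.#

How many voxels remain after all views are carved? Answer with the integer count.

remaining voxels: 88

full grid |V| = 512
V1 z: intersect with XY mask (42 set) -- 336 left
V2 y: intersect with XZ mask (26 set) -- 135 left
V3 x: intersect with YZ mask (43 set) -- 88 left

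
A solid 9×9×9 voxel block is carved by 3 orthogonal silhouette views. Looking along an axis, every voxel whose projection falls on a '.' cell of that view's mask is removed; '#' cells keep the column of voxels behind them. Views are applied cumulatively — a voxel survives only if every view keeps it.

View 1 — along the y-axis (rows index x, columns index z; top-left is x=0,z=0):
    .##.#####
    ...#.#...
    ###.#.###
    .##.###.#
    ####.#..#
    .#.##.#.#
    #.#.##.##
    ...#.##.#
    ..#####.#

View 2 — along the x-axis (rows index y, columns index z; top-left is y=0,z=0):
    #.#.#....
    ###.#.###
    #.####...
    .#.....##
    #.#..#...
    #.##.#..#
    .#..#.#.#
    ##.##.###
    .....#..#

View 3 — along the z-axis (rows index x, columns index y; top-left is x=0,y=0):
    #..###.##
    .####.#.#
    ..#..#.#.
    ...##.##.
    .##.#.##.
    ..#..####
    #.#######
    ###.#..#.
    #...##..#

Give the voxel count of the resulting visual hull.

start: 9×9×9 = 729 voxels
step 1: project along y, AND mask (49/81) → |grid| = 441
step 2: project along x, AND mask (39/81) → |grid| = 216
step 3: project along z, AND mask (46/81) → |grid| = 118

voxel count = 118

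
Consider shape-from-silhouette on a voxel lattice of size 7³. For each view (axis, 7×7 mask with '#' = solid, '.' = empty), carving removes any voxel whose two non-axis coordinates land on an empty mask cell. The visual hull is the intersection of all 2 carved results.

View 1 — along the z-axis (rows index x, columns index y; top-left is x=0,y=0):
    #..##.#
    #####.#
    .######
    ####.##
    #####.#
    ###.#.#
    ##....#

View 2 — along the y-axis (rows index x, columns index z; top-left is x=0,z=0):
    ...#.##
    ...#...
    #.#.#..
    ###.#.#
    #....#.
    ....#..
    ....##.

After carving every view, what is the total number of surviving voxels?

remaining voxels: 89

start: 7×7×7 = 343 voxels
V1 z: intersect with XY mask (36 set) -- 252 left
V2 y: intersect with XZ mask (17 set) -- 89 left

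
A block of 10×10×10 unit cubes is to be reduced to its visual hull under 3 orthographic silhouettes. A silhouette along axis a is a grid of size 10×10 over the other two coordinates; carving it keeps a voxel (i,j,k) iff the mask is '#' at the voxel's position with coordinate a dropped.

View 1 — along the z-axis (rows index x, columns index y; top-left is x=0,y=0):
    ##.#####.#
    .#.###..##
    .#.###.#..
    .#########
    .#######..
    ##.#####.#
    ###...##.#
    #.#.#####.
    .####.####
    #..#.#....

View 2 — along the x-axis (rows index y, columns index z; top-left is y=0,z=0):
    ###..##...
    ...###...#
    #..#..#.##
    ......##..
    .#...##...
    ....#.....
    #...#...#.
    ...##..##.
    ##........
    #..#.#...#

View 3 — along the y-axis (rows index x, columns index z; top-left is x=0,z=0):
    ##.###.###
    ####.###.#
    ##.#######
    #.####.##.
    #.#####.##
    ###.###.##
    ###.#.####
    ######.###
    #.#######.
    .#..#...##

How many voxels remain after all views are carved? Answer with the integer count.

|visual hull| = 172

start: 10×10×10 = 1000 voxels
[1] z-view keeps 67 columns → grid now 670
[2] x-view keeps 33 columns → grid now 215
[3] y-view keeps 77 columns → grid now 172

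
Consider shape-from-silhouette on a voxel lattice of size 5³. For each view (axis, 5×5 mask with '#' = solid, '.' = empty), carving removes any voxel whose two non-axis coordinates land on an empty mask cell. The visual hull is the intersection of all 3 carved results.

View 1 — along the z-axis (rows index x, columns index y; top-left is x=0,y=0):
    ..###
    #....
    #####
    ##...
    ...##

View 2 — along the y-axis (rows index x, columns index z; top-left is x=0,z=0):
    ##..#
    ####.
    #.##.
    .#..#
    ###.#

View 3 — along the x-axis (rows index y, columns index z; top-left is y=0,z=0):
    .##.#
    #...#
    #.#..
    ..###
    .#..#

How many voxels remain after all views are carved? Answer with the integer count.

remaining voxels: 19

full grid |V| = 125
  1. axis=2 (XY plane), |mask|=13  ⇒  voxels=65
  2. axis=1 (XZ plane), |mask|=16  ⇒  voxels=40
  3. axis=0 (YZ plane), |mask|=12  ⇒  voxels=19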